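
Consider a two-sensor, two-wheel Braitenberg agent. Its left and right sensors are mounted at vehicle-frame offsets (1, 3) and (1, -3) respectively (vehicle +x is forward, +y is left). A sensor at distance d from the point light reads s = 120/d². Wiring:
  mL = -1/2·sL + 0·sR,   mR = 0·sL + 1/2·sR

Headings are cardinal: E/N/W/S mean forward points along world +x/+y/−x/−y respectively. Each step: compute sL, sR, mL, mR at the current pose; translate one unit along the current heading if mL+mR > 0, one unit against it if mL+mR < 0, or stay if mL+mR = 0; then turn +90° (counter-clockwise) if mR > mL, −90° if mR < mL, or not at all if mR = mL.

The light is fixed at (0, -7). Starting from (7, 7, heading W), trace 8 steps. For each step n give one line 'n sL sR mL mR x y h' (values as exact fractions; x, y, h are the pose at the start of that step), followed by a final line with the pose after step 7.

0 120/157 24/65 -60/157 12/65 7 7 W
1 12/29 60/97 -6/29 30/97 8 7 S
2 120/337 120/181 -60/337 60/181 8 6 E
3 15/29 6/17 -15/58 3/17 9 6 N
4 24/29 120/289 -12/29 60/289 9 5 W
5 12/29 12/17 -6/29 6/17 10 5 S
6 120/317 24/37 -60/317 12/37 10 4 E
7 15/26 6/17 -15/52 3/17 11 4 N
final 11 3 W

n=0: pose=(7,7,W); sL=120/157, sR=24/65; mL=-60/157, mR=12/65; mL+mR=-2016/10205 → advance -1; mR−mL=5784/10205 → turn +1·90°
n=1: pose=(8,7,S); sL=12/29, sR=60/97; mL=-6/29, mR=30/97; mL+mR=288/2813 → advance +1; mR−mL=1452/2813 → turn +1·90°
n=2: pose=(8,6,E); sL=120/337, sR=120/181; mL=-60/337, mR=60/181; mL+mR=9360/60997 → advance +1; mR−mL=31080/60997 → turn +1·90°
n=3: pose=(9,6,N); sL=15/29, sR=6/17; mL=-15/58, mR=3/17; mL+mR=-81/986 → advance -1; mR−mL=429/986 → turn +1·90°
n=4: pose=(9,5,W); sL=24/29, sR=120/289; mL=-12/29, mR=60/289; mL+mR=-1728/8381 → advance -1; mR−mL=5208/8381 → turn +1·90°
n=5: pose=(10,5,S); sL=12/29, sR=12/17; mL=-6/29, mR=6/17; mL+mR=72/493 → advance +1; mR−mL=276/493 → turn +1·90°
n=6: pose=(10,4,E); sL=120/317, sR=24/37; mL=-60/317, mR=12/37; mL+mR=1584/11729 → advance +1; mR−mL=6024/11729 → turn +1·90°
n=7: pose=(11,4,N); sL=15/26, sR=6/17; mL=-15/52, mR=3/17; mL+mR=-99/884 → advance -1; mR−mL=411/884 → turn +1·90°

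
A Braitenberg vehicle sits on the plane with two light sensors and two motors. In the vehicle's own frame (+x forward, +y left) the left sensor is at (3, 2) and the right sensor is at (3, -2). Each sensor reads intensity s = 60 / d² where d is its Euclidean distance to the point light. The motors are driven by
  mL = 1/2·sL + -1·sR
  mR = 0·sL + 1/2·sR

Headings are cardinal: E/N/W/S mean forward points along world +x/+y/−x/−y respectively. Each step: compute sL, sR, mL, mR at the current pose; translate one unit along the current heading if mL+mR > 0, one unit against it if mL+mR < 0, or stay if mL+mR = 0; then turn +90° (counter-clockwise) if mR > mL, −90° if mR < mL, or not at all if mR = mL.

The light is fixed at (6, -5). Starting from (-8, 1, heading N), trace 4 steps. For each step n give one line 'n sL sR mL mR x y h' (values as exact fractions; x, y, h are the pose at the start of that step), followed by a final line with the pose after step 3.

0 60/337 4/15 -898/5055 2/15 -8 1 N
1 30/149 30/169 -1935/25181 15/169 -8 0 W
2 60/173 60/293 -1590/50689 30/293 -9 0 S
3 1/3 15/37 -53/222 15/74 -9 -1 E
final -10 -1 N

n=0: pose=(-8,1,N); sL=60/337, sR=4/15; mL=-898/5055, mR=2/15; mL+mR=-224/5055 → advance -1; mR−mL=524/1685 → turn +1·90°
n=1: pose=(-8,0,W); sL=30/149, sR=30/169; mL=-1935/25181, mR=15/169; mL+mR=300/25181 → advance +1; mR−mL=4170/25181 → turn +1·90°
n=2: pose=(-9,0,S); sL=60/173, sR=60/293; mL=-1590/50689, mR=30/293; mL+mR=3600/50689 → advance +1; mR−mL=6780/50689 → turn +1·90°
n=3: pose=(-9,-1,E); sL=1/3, sR=15/37; mL=-53/222, mR=15/74; mL+mR=-4/111 → advance -1; mR−mL=49/111 → turn +1·90°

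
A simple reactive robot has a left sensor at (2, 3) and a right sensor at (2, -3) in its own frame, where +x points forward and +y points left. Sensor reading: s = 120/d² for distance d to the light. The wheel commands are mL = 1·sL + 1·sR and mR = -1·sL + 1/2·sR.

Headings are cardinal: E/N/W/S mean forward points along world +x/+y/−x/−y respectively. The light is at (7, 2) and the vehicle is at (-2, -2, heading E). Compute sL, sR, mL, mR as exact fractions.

left sensor world pos  = (0, 1); dL² = 50
right sensor world pos = (0, -5); dR² = 98
sL = 120/50 = 12/5
sR = 120/98 = 60/49
mL = 1·sL + 1·sR = 888/245
mR = -1·sL + 1/2·sR = -438/245

12/5 60/49 888/245 -438/245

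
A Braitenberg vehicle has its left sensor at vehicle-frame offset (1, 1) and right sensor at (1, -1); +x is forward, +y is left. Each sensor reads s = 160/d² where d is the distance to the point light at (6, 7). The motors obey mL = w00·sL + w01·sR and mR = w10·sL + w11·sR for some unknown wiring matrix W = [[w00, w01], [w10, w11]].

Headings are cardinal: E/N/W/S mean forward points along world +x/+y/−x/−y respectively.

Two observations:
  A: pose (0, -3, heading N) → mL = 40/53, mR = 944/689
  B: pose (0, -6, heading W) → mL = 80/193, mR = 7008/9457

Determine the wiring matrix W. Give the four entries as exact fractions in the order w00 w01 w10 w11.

0 1/2 1/2 1/2

obs A: pose=(0,-3,N) → sL=16/13, sR=80/53, mL=40/53, mR=944/689
obs B: pose=(0,-6,W) → sL=32/49, sR=160/193, mL=80/193, mR=7008/9457
sensor matrix S = [[16/13, 80/53], [32/49, 160/193]]; det S = 225280/6515873
solve [mL_A; mL_B] = S·[w00; w01] and [mR_A; mR_B] = S·[w10; w11]:
  w00 = 0, w01 = 1/2, w10 = 1/2, w11 = 1/2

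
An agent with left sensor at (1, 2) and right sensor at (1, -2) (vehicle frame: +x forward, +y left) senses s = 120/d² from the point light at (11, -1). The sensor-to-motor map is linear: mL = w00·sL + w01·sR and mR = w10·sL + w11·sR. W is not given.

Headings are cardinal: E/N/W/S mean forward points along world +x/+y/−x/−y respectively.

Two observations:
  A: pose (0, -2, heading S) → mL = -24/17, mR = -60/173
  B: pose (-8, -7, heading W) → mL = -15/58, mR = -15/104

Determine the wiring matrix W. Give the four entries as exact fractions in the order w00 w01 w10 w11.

-1 0 0 -1/2

obs A: pose=(0,-2,S) → sL=24/17, sR=120/173, mL=-24/17, mR=-60/173
obs B: pose=(-8,-7,W) → sL=15/58, sR=15/52, mL=-15/58, mR=-15/104
sensor matrix S = [[24/17, 120/173], [15/58, 15/52]]; det S = 252630/1108757
solve [mL_A; mL_B] = S·[w00; w01] and [mR_A; mR_B] = S·[w10; w11]:
  w00 = -1, w01 = 0, w10 = 0, w11 = -1/2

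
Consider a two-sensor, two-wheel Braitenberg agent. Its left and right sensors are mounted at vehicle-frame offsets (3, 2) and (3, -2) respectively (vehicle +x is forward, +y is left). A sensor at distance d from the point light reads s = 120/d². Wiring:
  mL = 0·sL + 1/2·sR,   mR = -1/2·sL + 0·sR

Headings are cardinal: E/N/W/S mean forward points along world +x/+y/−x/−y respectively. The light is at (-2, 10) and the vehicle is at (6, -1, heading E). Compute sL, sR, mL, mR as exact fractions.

60/101 12/29 6/29 -30/101

left sensor world pos  = (9, 1); dL² = 202
right sensor world pos = (9, -3); dR² = 290
sL = 120/202 = 60/101
sR = 120/290 = 12/29
mL = 0·sL + 1/2·sR = 6/29
mR = -1/2·sL + 0·sR = -30/101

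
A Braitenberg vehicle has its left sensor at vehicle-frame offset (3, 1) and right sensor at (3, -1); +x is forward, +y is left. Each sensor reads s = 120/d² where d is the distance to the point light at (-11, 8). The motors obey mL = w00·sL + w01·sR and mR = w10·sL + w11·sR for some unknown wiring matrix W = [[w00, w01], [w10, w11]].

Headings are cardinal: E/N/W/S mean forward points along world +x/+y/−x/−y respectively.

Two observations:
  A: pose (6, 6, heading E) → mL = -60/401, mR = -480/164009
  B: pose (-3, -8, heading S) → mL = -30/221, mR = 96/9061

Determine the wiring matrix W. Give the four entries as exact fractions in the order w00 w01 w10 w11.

-1/2 0 -1/2 1/2

obs A: pose=(6,6,E) → sL=120/401, sR=120/409, mL=-60/401, mR=-480/164009
obs B: pose=(-3,-8,S) → sL=60/221, sR=12/41, mL=-30/221, mR=96/9061
sensor matrix S = [[120/401, 120/409], [60/221, 12/41]]; det S = 11784960/1486085549
solve [mL_A; mL_B] = S·[w00; w01] and [mR_A; mR_B] = S·[w10; w11]:
  w00 = -1/2, w01 = 0, w10 = -1/2, w11 = 1/2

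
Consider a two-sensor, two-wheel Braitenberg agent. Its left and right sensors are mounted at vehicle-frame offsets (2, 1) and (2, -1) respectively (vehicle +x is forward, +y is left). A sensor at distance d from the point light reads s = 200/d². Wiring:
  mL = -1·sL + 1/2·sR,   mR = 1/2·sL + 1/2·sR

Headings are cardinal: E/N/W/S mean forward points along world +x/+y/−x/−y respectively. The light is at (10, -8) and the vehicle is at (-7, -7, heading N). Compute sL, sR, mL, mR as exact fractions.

left sensor world pos  = (-8, -5); dL² = 333
right sensor world pos = (-6, -5); dR² = 265
sL = 200/333 = 200/333
sR = 200/265 = 40/53
mL = -1·sL + 1/2·sR = -3940/17649
mR = 1/2·sL + 1/2·sR = 11960/17649

200/333 40/53 -3940/17649 11960/17649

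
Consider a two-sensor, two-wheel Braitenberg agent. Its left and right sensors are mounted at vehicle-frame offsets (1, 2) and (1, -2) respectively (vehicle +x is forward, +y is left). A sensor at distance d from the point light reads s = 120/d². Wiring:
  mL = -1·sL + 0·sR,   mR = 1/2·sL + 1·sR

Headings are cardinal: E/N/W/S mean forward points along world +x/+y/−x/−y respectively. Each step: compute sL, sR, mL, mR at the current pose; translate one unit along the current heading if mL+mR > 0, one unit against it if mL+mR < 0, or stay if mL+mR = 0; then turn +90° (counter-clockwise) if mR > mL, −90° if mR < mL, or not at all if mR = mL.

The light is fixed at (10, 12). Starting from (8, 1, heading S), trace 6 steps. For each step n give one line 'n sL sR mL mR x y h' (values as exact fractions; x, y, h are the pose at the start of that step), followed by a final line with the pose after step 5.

0 5/6 3/4 -5/6 7/6 8 1 S
1 120/101 120/197 -120/101 23940/19897 8 0 E
2 12/13 60/61 -12/13 1146/793 9 0 N
3 120/173 24/17 -120/173 5172/2941 9 1 W
4 5/6 3/4 -5/6 7/6 8 1 S
5 120/101 120/197 -120/101 23940/19897 8 0 E
final 9 0 N

n=0: pose=(8,1,S); sL=5/6, sR=3/4; mL=-5/6, mR=7/6; mL+mR=1/3 → advance +1; mR−mL=2 → turn +1·90°
n=1: pose=(8,0,E); sL=120/101, sR=120/197; mL=-120/101, mR=23940/19897; mL+mR=300/19897 → advance +1; mR−mL=47580/19897 → turn +1·90°
n=2: pose=(9,0,N); sL=12/13, sR=60/61; mL=-12/13, mR=1146/793; mL+mR=414/793 → advance +1; mR−mL=1878/793 → turn +1·90°
n=3: pose=(9,1,W); sL=120/173, sR=24/17; mL=-120/173, mR=5172/2941; mL+mR=3132/2941 → advance +1; mR−mL=7212/2941 → turn +1·90°
n=4: pose=(8,1,S); sL=5/6, sR=3/4; mL=-5/6, mR=7/6; mL+mR=1/3 → advance +1; mR−mL=2 → turn +1·90°
n=5: pose=(8,0,E); sL=120/101, sR=120/197; mL=-120/101, mR=23940/19897; mL+mR=300/19897 → advance +1; mR−mL=47580/19897 → turn +1·90°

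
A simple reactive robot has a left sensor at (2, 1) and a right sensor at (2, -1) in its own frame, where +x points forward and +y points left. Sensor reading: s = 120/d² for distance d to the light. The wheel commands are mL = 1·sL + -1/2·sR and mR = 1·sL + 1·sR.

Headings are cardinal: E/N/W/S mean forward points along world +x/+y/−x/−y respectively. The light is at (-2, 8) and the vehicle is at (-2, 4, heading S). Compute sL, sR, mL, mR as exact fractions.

120/37 120/37 60/37 240/37

left sensor world pos  = (-1, 2); dL² = 37
right sensor world pos = (-3, 2); dR² = 37
sL = 120/37 = 120/37
sR = 120/37 = 120/37
mL = 1·sL + -1/2·sR = 60/37
mR = 1·sL + 1·sR = 240/37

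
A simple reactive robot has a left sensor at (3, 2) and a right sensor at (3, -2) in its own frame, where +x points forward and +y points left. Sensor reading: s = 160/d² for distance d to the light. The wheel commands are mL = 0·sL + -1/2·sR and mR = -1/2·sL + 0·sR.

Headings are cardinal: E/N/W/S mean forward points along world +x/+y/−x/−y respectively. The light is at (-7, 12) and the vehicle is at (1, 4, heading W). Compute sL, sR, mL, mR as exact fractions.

left sensor world pos  = (-2, 2); dL² = 125
right sensor world pos = (-2, 6); dR² = 61
sL = 160/125 = 32/25
sR = 160/61 = 160/61
mL = 0·sL + -1/2·sR = -80/61
mR = -1/2·sL + 0·sR = -16/25

32/25 160/61 -80/61 -16/25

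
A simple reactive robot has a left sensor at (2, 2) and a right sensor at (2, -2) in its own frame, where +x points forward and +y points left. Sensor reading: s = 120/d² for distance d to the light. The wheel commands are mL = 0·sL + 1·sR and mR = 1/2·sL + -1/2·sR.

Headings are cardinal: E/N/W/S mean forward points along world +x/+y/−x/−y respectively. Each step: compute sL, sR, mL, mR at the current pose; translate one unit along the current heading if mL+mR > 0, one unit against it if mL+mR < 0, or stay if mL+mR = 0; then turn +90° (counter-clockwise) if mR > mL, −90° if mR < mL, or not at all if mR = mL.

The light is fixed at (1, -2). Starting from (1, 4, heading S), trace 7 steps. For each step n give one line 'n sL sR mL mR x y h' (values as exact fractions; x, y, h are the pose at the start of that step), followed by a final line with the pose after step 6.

n=0: pose=(1,4,S); sL=6, sR=6; mL=6, mR=0; mL+mR=6 → advance +1; mR−mL=-6 → turn -1·90°
n=1: pose=(1,3,W); sL=120/13, sR=120/53; mL=120/53, mR=2400/689; mL+mR=3960/689 → advance +1; mR−mL=840/689 → turn +1·90°
n=2: pose=(0,3,S); sL=12, sR=20/3; mL=20/3, mR=8/3; mL+mR=28/3 → advance +1; mR−mL=-4 → turn -1·90°
n=3: pose=(0,2,W); sL=120/13, sR=8/3; mL=8/3, mR=128/39; mL+mR=232/39 → advance +1; mR−mL=8/13 → turn +1·90°
n=4: pose=(-1,2,S); sL=30, sR=6; mL=6, mR=12; mL+mR=18 → advance +1; mR−mL=6 → turn +1·90°
n=5: pose=(-1,1,E); sL=24/5, sR=120; mL=120, mR=-288/5; mL+mR=312/5 → advance +1; mR−mL=-888/5 → turn -1·90°
n=6: pose=(0,1,S); sL=60, sR=12; mL=12, mR=24; mL+mR=36 → advance +1; mR−mL=12 → turn +1·90°

0 6 6 6 0 1 4 S
1 120/13 120/53 120/53 2400/689 1 3 W
2 12 20/3 20/3 8/3 0 3 S
3 120/13 8/3 8/3 128/39 0 2 W
4 30 6 6 12 -1 2 S
5 24/5 120 120 -288/5 -1 1 E
6 60 12 12 24 0 1 S
final 0 0 E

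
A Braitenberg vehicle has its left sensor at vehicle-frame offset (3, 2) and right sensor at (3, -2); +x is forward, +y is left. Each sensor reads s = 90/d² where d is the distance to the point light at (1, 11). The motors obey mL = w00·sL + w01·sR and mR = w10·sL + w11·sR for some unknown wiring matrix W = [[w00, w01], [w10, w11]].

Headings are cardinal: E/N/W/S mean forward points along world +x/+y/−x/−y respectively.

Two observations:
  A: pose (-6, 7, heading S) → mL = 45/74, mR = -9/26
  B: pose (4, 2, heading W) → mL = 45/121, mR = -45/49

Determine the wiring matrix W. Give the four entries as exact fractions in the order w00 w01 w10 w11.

obs A: pose=(-6,7,S) → sL=45/37, sR=9/13, mL=45/74, mR=-9/26
obs B: pose=(4,2,W) → sL=90/121, sR=90/49, mL=45/121, mR=-45/49
sensor matrix S = [[45/37, 9/13], [90/121, 90/49]]; det S = 4902120/2851849
solve [mL_A; mL_B] = S·[w00; w01] and [mR_A; mR_B] = S·[w10; w11]:
  w00 = 1/2, w01 = 0, w10 = 0, w11 = -1/2

1/2 0 0 -1/2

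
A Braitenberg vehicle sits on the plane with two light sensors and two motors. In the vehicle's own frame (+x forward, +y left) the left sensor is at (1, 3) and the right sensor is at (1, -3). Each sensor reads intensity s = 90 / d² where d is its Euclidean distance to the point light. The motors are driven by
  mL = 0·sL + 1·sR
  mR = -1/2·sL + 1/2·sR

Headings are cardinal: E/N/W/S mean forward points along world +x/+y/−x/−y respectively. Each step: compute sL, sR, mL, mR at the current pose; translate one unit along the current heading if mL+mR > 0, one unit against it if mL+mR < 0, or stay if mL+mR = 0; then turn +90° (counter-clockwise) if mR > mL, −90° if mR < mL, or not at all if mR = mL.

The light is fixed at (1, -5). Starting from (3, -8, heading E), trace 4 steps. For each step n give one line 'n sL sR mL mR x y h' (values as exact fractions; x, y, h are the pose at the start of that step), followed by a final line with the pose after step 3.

0 10 2 2 -4 3 -8 E
1 45/16 9/2 9/2 27/32 2 -8 S
2 90/49 90 90 2160/49 2 -9 W
3 5 5 5 0 1 -9 N
final 1 -8 E

n=0: pose=(3,-8,E); sL=10, sR=2; mL=2, mR=-4; mL+mR=-2 → advance -1; mR−mL=-6 → turn -1·90°
n=1: pose=(2,-8,S); sL=45/16, sR=9/2; mL=9/2, mR=27/32; mL+mR=171/32 → advance +1; mR−mL=-117/32 → turn -1·90°
n=2: pose=(2,-9,W); sL=90/49, sR=90; mL=90, mR=2160/49; mL+mR=6570/49 → advance +1; mR−mL=-2250/49 → turn -1·90°
n=3: pose=(1,-9,N); sL=5, sR=5; mL=5, mR=0; mL+mR=5 → advance +1; mR−mL=-5 → turn -1·90°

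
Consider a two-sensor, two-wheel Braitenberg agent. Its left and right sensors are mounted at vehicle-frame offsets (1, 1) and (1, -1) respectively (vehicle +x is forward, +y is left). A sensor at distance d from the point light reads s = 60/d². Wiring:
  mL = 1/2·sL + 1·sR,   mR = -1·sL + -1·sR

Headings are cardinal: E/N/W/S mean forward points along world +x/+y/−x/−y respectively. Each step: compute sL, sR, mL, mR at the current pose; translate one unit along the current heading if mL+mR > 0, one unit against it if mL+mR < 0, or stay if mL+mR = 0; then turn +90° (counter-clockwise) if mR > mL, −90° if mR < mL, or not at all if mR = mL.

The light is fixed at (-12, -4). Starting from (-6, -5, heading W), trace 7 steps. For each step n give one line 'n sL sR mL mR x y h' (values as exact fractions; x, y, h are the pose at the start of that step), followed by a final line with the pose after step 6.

0 60/29 12/5 498/145 -648/145 -6 -5 W
1 5/3 15/16 85/48 -125/48 -5 -5 N
2 12/13 60/73 1218/949 -1656/949 -5 -6 E
3 30/29 30/17 1125/493 -1380/493 -6 -6 S
4 60/29 12/5 498/145 -648/145 -6 -5 W
5 5/3 15/16 85/48 -125/48 -5 -5 N
6 12/13 60/73 1218/949 -1656/949 -5 -6 E
final -6 -6 S

n=0: pose=(-6,-5,W); sL=60/29, sR=12/5; mL=498/145, mR=-648/145; mL+mR=-30/29 → advance -1; mR−mL=-1146/145 → turn -1·90°
n=1: pose=(-5,-5,N); sL=5/3, sR=15/16; mL=85/48, mR=-125/48; mL+mR=-5/6 → advance -1; mR−mL=-35/8 → turn -1·90°
n=2: pose=(-5,-6,E); sL=12/13, sR=60/73; mL=1218/949, mR=-1656/949; mL+mR=-6/13 → advance -1; mR−mL=-2874/949 → turn -1·90°
n=3: pose=(-6,-6,S); sL=30/29, sR=30/17; mL=1125/493, mR=-1380/493; mL+mR=-15/29 → advance -1; mR−mL=-2505/493 → turn -1·90°
n=4: pose=(-6,-5,W); sL=60/29, sR=12/5; mL=498/145, mR=-648/145; mL+mR=-30/29 → advance -1; mR−mL=-1146/145 → turn -1·90°
n=5: pose=(-5,-5,N); sL=5/3, sR=15/16; mL=85/48, mR=-125/48; mL+mR=-5/6 → advance -1; mR−mL=-35/8 → turn -1·90°
n=6: pose=(-5,-6,E); sL=12/13, sR=60/73; mL=1218/949, mR=-1656/949; mL+mR=-6/13 → advance -1; mR−mL=-2874/949 → turn -1·90°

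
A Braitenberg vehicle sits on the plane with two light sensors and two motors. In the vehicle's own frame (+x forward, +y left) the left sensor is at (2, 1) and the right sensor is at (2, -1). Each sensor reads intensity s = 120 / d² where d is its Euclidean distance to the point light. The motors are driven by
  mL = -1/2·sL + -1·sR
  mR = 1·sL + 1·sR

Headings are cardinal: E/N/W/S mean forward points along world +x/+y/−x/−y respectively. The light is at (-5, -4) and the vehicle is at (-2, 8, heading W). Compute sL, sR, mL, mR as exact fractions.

60/61 12/17 -1242/1037 1752/1037

left sensor world pos  = (-4, 7); dL² = 122
right sensor world pos = (-4, 9); dR² = 170
sL = 120/122 = 60/61
sR = 120/170 = 12/17
mL = -1/2·sL + -1·sR = -1242/1037
mR = 1·sL + 1·sR = 1752/1037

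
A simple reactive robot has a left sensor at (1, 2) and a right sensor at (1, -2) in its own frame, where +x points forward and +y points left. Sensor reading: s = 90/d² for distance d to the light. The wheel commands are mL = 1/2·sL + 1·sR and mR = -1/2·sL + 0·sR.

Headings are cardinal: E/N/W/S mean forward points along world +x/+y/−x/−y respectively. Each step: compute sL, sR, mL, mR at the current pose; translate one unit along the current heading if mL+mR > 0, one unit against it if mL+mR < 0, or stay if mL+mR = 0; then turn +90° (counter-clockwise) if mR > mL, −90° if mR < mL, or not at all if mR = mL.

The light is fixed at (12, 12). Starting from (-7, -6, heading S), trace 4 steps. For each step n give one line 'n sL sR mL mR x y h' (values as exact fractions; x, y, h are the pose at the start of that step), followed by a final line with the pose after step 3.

n=0: pose=(-7,-6,S); sL=9/65, sR=45/401; mL=9459/52130, mR=-9/130; mL+mR=45/401 → advance +1; mR−mL=-6534/26065 → turn -1·90°
n=1: pose=(-7,-7,W); sL=90/841, sR=90/689; mL=106695/579449, mR=-45/841; mL+mR=90/689 → advance +1; mR−mL=-137700/579449 → turn -1·90°
n=2: pose=(-8,-7,N); sL=45/404, sR=5/36; mL=1415/7272, mR=-45/808; mL+mR=5/36 → advance +1; mR−mL=-455/1818 → turn -1·90°
n=3: pose=(-8,-6,E); sL=90/617, sR=90/761; mL=89775/469537, mR=-45/617; mL+mR=90/761 → advance +1; mR−mL=-124020/469537 → turn -1·90°

0 9/65 45/401 9459/52130 -9/130 -7 -6 S
1 90/841 90/689 106695/579449 -45/841 -7 -7 W
2 45/404 5/36 1415/7272 -45/808 -8 -7 N
3 90/617 90/761 89775/469537 -45/617 -8 -6 E
final -7 -6 S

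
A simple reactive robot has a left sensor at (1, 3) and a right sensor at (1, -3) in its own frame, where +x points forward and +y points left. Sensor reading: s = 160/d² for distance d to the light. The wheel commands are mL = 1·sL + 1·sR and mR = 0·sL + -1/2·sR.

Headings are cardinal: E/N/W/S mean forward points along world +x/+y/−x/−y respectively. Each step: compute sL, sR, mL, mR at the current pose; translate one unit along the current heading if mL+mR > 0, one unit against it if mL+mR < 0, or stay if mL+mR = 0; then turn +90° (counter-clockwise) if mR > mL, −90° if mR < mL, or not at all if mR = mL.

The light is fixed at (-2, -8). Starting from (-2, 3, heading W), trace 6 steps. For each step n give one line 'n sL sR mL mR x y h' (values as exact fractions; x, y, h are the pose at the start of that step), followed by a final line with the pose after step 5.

n=0: pose=(-2,3,W); sL=32/13, sR=160/197; mL=8384/2561, mR=-80/197; mL+mR=7344/2561 → advance +1; mR−mL=-9424/2561 → turn -1·90°
n=1: pose=(-3,3,N); sL=1, sR=40/37; mL=77/37, mR=-20/37; mL+mR=57/37 → advance +1; mR−mL=-97/37 → turn -1·90°
n=2: pose=(-3,4,E); sL=32/45, sR=160/81; mL=1088/405, mR=-80/81; mL+mR=688/405 → advance +1; mR−mL=-496/135 → turn -1·90°
n=3: pose=(-2,4,S); sL=16/13, sR=16/13; mL=32/13, mR=-8/13; mL+mR=24/13 → advance +1; mR−mL=-40/13 → turn -1·90°
n=4: pose=(-2,3,W); sL=32/13, sR=160/197; mL=8384/2561, mR=-80/197; mL+mR=7344/2561 → advance +1; mR−mL=-9424/2561 → turn -1·90°
n=5: pose=(-3,3,N); sL=1, sR=40/37; mL=77/37, mR=-20/37; mL+mR=57/37 → advance +1; mR−mL=-97/37 → turn -1·90°

0 32/13 160/197 8384/2561 -80/197 -2 3 W
1 1 40/37 77/37 -20/37 -3 3 N
2 32/45 160/81 1088/405 -80/81 -3 4 E
3 16/13 16/13 32/13 -8/13 -2 4 S
4 32/13 160/197 8384/2561 -80/197 -2 3 W
5 1 40/37 77/37 -20/37 -3 3 N
final -3 4 E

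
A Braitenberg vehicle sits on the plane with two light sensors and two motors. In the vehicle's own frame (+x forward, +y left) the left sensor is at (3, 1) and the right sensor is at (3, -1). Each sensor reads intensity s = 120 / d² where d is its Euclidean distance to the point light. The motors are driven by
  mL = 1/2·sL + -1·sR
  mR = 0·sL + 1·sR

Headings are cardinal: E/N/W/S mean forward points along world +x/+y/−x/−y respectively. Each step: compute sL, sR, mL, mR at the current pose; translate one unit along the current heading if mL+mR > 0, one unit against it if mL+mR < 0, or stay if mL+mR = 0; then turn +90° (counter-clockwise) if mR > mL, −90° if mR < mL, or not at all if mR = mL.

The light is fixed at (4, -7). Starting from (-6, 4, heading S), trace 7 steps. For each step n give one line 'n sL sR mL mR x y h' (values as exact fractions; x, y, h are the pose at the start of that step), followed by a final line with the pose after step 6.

n=0: pose=(-6,4,S); sL=24/29, sR=24/37; mL=-252/1073, mR=24/37; mL+mR=12/29 → advance +1; mR−mL=948/1073 → turn +1·90°
n=1: pose=(-6,3,E); sL=12/17, sR=12/13; mL=-126/221, mR=12/13; mL+mR=6/17 → advance +1; mR−mL=330/221 → turn +1·90°
n=2: pose=(-5,3,N); sL=120/269, sR=120/233; mL=-18300/62677, mR=120/233; mL+mR=60/269 → advance +1; mR−mL=50580/62677 → turn +1·90°
n=3: pose=(-5,4,W); sL=30/61, sR=5/12; mL=-125/732, mR=5/12; mL+mR=15/61 → advance +1; mR−mL=215/366 → turn +1·90°
n=4: pose=(-6,4,S); sL=24/29, sR=24/37; mL=-252/1073, mR=24/37; mL+mR=12/29 → advance +1; mR−mL=948/1073 → turn +1·90°
n=5: pose=(-6,3,E); sL=12/17, sR=12/13; mL=-126/221, mR=12/13; mL+mR=6/17 → advance +1; mR−mL=330/221 → turn +1·90°
n=6: pose=(-5,3,N); sL=120/269, sR=120/233; mL=-18300/62677, mR=120/233; mL+mR=60/269 → advance +1; mR−mL=50580/62677 → turn +1·90°

0 24/29 24/37 -252/1073 24/37 -6 4 S
1 12/17 12/13 -126/221 12/13 -6 3 E
2 120/269 120/233 -18300/62677 120/233 -5 3 N
3 30/61 5/12 -125/732 5/12 -5 4 W
4 24/29 24/37 -252/1073 24/37 -6 4 S
5 12/17 12/13 -126/221 12/13 -6 3 E
6 120/269 120/233 -18300/62677 120/233 -5 3 N
final -5 4 W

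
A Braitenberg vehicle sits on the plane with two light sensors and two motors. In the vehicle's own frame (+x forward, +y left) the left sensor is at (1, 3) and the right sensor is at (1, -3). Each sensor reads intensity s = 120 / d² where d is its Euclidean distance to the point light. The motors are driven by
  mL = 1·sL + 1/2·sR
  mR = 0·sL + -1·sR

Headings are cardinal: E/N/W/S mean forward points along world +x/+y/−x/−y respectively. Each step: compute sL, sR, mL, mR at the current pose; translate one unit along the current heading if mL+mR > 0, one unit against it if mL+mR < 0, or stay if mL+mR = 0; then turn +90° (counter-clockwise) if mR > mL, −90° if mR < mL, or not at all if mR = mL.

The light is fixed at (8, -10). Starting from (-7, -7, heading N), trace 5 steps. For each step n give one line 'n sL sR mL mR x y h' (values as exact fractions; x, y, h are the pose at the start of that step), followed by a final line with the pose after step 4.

n=0: pose=(-7,-7,N); sL=6/17, sR=3/4; mL=99/136, mR=-3/4; mL+mR=-3/136 → advance -1; mR−mL=-201/136 → turn -1·90°
n=1: pose=(-7,-8,E); sL=120/221, sR=120/197; mL=36900/43537, mR=-120/197; mL+mR=10380/43537 → advance +1; mR−mL=-63420/43537 → turn -1·90°
n=2: pose=(-6,-8,S); sL=60/61, sR=12/29; mL=2106/1769, mR=-12/29; mL+mR=1374/1769 → advance +1; mR−mL=-2838/1769 → turn -1·90°
n=3: pose=(-6,-9,W); sL=120/229, sR=120/241; mL=42660/55189, mR=-120/241; mL+mR=15180/55189 → advance +1; mR−mL=-70140/55189 → turn -1·90°
n=4: pose=(-7,-9,N); sL=15/41, sR=30/37; mL=1170/1517, mR=-30/37; mL+mR=-60/1517 → advance -1; mR−mL=-2400/1517 → turn -1·90°

0 6/17 3/4 99/136 -3/4 -7 -7 N
1 120/221 120/197 36900/43537 -120/197 -7 -8 E
2 60/61 12/29 2106/1769 -12/29 -6 -8 S
3 120/229 120/241 42660/55189 -120/241 -6 -9 W
4 15/41 30/37 1170/1517 -30/37 -7 -9 N
final -7 -10 E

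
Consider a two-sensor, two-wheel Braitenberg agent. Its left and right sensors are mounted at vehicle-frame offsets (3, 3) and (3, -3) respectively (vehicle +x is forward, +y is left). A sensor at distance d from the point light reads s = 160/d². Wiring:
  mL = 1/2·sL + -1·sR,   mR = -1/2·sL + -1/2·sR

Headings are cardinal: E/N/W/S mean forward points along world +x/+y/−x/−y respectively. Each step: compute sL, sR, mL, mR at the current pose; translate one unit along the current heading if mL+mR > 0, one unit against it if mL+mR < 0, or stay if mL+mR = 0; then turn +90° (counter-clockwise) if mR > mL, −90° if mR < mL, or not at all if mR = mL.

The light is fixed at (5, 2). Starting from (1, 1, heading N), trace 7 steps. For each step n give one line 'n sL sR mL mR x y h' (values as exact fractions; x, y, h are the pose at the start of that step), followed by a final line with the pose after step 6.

0 160/53 32 -1616/53 -928/53 1 1 N
1 80/37 16/5 -392/185 -496/185 1 0 W
2 160/37 160 -5840/37 -3040/37 2 0 N
3 20/9 40/9 -10/3 -10/3 2 -1 W
4 160/61 32/5 -1552/305 -1376/305 3 -1 W
5 4 40/13 -14/13 -46/13 4 -1 S
6 160/41 160/17 -5200/697 -4640/697 4 0 W
final 5 0 S

n=0: pose=(1,1,N); sL=160/53, sR=32; mL=-1616/53, mR=-928/53; mL+mR=-48 → advance -1; mR−mL=688/53 → turn +1·90°
n=1: pose=(1,0,W); sL=80/37, sR=16/5; mL=-392/185, mR=-496/185; mL+mR=-24/5 → advance -1; mR−mL=-104/185 → turn -1·90°
n=2: pose=(2,0,N); sL=160/37, sR=160; mL=-5840/37, mR=-3040/37; mL+mR=-240 → advance -1; mR−mL=2800/37 → turn +1·90°
n=3: pose=(2,-1,W); sL=20/9, sR=40/9; mL=-10/3, mR=-10/3; mL+mR=-20/3 → advance -1; mR−mL=0 → turn +0·90°
n=4: pose=(3,-1,W); sL=160/61, sR=32/5; mL=-1552/305, mR=-1376/305; mL+mR=-48/5 → advance -1; mR−mL=176/305 → turn +1·90°
n=5: pose=(4,-1,S); sL=4, sR=40/13; mL=-14/13, mR=-46/13; mL+mR=-60/13 → advance -1; mR−mL=-32/13 → turn -1·90°
n=6: pose=(4,0,W); sL=160/41, sR=160/17; mL=-5200/697, mR=-4640/697; mL+mR=-240/17 → advance -1; mR−mL=560/697 → turn +1·90°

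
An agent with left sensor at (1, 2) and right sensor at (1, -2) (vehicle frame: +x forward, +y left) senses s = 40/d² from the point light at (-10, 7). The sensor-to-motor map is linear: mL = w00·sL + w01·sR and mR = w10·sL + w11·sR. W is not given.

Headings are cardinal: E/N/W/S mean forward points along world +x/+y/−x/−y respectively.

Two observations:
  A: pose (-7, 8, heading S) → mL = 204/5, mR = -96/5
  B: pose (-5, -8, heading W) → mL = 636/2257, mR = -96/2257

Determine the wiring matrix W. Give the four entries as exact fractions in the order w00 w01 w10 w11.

obs A: pose=(-7,8,S) → sL=8/5, sR=40, mL=204/5, mR=-96/5
obs B: pose=(-5,-8,W) → sL=8/61, sR=8/37, mL=636/2257, mR=-96/2257
sensor matrix S = [[8/5, 40], [8/61, 8/37]]; det S = -55296/11285
solve [mL_A; mL_B] = S·[w00; w01] and [mR_A; mR_B] = S·[w10; w11]:
  w00 = 1/2, w01 = 1, w10 = 1/2, w11 = -1/2

1/2 1 1/2 -1/2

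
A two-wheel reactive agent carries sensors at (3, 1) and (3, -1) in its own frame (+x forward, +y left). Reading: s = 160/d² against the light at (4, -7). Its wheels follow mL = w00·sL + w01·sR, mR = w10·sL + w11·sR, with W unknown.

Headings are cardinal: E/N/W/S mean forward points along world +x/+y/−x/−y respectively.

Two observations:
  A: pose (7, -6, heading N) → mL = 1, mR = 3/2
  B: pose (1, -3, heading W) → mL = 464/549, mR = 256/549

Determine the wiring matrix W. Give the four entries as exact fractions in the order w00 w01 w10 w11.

obs A: pose=(7,-6,N) → sL=8, sR=5, mL=1, mR=3/2
obs B: pose=(1,-3,W) → sL=32/9, sR=160/61, mL=464/549, mR=256/549
sensor matrix S = [[8, 5], [32/9, 160/61]]; det S = 1760/549
solve [mL_A; mL_B] = S·[w00; w01] and [mR_A; mR_B] = S·[w10; w11]:
  w00 = -1/2, w01 = 1, w10 = 1/2, w11 = -1/2

-1/2 1 1/2 -1/2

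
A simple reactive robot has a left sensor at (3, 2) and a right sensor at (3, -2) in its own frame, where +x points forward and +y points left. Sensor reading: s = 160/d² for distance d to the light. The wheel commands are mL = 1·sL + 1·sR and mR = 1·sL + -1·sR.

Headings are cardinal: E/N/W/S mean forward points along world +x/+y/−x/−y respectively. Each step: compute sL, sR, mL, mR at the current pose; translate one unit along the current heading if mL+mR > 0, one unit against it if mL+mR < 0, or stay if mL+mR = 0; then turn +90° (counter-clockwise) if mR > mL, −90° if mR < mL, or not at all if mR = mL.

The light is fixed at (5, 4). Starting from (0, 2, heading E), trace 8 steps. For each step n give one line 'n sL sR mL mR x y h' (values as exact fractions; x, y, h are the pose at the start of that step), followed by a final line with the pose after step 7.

n=0: pose=(0,2,E); sL=40, sR=8; mL=48, mR=32; mL+mR=80 → advance +1; mR−mL=-16 → turn -1·90°
n=1: pose=(1,2,S); sL=160/29, sR=160/61; mL=14400/1769, mR=5120/1769; mL+mR=320/29 → advance +1; mR−mL=-320/61 → turn -1·90°
n=2: pose=(1,1,W); sL=80/37, sR=16/5; mL=992/185, mR=-192/185; mL+mR=160/37 → advance +1; mR−mL=-32/5 → turn -1·90°
n=3: pose=(0,1,N); sL=160/49, sR=160/9; mL=9280/441, mR=-6400/441; mL+mR=320/49 → advance +1; mR−mL=-320/9 → turn -1·90°
n=4: pose=(0,2,E); sL=40, sR=8; mL=48, mR=32; mL+mR=80 → advance +1; mR−mL=-16 → turn -1·90°
n=5: pose=(1,2,S); sL=160/29, sR=160/61; mL=14400/1769, mR=5120/1769; mL+mR=320/29 → advance +1; mR−mL=-320/61 → turn -1·90°
n=6: pose=(1,1,W); sL=80/37, sR=16/5; mL=992/185, mR=-192/185; mL+mR=160/37 → advance +1; mR−mL=-32/5 → turn -1·90°
n=7: pose=(0,1,N); sL=160/49, sR=160/9; mL=9280/441, mR=-6400/441; mL+mR=320/49 → advance +1; mR−mL=-320/9 → turn -1·90°

0 40 8 48 32 0 2 E
1 160/29 160/61 14400/1769 5120/1769 1 2 S
2 80/37 16/5 992/185 -192/185 1 1 W
3 160/49 160/9 9280/441 -6400/441 0 1 N
4 40 8 48 32 0 2 E
5 160/29 160/61 14400/1769 5120/1769 1 2 S
6 80/37 16/5 992/185 -192/185 1 1 W
7 160/49 160/9 9280/441 -6400/441 0 1 N
final 0 2 E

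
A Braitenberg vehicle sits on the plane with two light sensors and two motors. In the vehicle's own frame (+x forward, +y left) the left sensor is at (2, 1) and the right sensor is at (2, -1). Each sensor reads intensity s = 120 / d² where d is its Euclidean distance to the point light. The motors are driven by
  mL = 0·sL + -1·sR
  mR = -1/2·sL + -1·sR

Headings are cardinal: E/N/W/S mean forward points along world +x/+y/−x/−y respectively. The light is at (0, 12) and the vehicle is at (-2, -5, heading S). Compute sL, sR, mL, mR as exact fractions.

60/181 12/37 -12/37 -3282/6697

left sensor world pos  = (-1, -7); dL² = 362
right sensor world pos = (-3, -7); dR² = 370
sL = 120/362 = 60/181
sR = 120/370 = 12/37
mL = 0·sL + -1·sR = -12/37
mR = -1/2·sL + -1·sR = -3282/6697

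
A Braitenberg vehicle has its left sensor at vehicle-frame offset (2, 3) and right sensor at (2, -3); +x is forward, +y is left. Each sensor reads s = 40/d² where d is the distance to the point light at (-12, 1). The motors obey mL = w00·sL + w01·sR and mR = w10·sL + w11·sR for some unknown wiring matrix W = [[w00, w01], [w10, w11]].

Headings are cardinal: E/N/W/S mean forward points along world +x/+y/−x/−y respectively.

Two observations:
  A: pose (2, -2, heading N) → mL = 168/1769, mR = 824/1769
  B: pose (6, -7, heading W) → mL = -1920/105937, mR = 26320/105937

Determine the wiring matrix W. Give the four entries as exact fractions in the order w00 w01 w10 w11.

obs A: pose=(2,-2,N) → sL=20/61, sR=4/29, mL=168/1769, mR=824/1769
obs B: pose=(6,-7,W) → sL=40/377, sR=40/281, mL=-1920/105937, mR=26320/105937
sensor matrix S = [[20/61, 4/29], [40/377, 40/281]]; det S = 6003840/187402553
solve [mL_A; mL_B] = S·[w00; w01] and [mR_A; mR_B] = S·[w10; w11]:
  w00 = 1/2, w01 = -1/2, w10 = 1, w11 = 1

1/2 -1/2 1 1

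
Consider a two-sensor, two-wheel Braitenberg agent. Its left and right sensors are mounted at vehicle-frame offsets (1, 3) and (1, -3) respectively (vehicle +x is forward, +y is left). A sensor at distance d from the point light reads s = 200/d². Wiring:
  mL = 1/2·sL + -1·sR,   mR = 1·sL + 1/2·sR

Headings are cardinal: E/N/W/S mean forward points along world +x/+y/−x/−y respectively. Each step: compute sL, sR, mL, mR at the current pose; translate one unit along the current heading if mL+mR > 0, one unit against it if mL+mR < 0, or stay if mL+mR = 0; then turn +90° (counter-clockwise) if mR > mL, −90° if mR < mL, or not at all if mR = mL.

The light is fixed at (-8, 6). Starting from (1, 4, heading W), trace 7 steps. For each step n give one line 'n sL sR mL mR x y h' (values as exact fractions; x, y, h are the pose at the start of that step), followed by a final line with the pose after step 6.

n=0: pose=(1,4,W); sL=200/89, sR=40/13; mL=-2260/1157, mR=4380/1157; mL+mR=2120/1157 → advance +1; mR−mL=6640/1157 → turn +1·90°
n=1: pose=(0,4,S); sL=20/13, sR=100/17; mL=-1130/221, mR=990/221; mL+mR=-140/221 → advance -1; mR−mL=2120/221 → turn +1·90°
n=2: pose=(0,5,E); sL=40/17, sR=200/97; mL=-1460/1649, mR=5580/1649; mL+mR=4120/1649 → advance +1; mR−mL=7040/1649 → turn +1·90°
n=3: pose=(1,5,N); sL=50/9, sR=25/18; mL=25/18, mR=25/4; mL+mR=275/36 → advance +1; mR−mL=175/36 → turn +1·90°
n=4: pose=(1,6,W); sL=200/73, sR=200/73; mL=-100/73, mR=300/73; mL+mR=200/73 → advance +1; mR−mL=400/73 → turn +1·90°
n=5: pose=(0,6,S); sL=100/61, sR=100/13; mL=-5450/793, mR=4350/793; mL+mR=-1100/793 → advance -1; mR−mL=9800/793 → turn +1·90°
n=6: pose=(0,7,E); sL=200/97, sR=40/17; mL=-2180/1649, mR=5340/1649; mL+mR=3160/1649 → advance +1; mR−mL=7520/1649 → turn +1·90°

0 200/89 40/13 -2260/1157 4380/1157 1 4 W
1 20/13 100/17 -1130/221 990/221 0 4 S
2 40/17 200/97 -1460/1649 5580/1649 0 5 E
3 50/9 25/18 25/18 25/4 1 5 N
4 200/73 200/73 -100/73 300/73 1 6 W
5 100/61 100/13 -5450/793 4350/793 0 6 S
6 200/97 40/17 -2180/1649 5340/1649 0 7 E
final 1 7 N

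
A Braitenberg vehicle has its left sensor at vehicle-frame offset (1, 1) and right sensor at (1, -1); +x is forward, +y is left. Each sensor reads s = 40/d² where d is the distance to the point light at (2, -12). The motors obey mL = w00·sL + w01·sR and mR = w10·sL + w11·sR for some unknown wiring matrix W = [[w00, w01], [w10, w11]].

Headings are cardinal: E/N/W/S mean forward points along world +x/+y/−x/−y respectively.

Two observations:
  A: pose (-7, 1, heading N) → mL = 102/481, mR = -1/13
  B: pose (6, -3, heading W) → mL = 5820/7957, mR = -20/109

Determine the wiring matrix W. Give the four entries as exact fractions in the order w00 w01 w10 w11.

1 1/2 0 -1/2

obs A: pose=(-7,1,N) → sL=5/37, sR=2/13, mL=102/481, mR=-1/13
obs B: pose=(6,-3,W) → sL=40/73, sR=40/109, mL=5820/7957, mR=-20/109
sensor matrix S = [[5/37, 2/13], [40/73, 40/109]]; det S = -132840/3827317
solve [mL_A; mL_B] = S·[w00; w01] and [mR_A; mR_B] = S·[w10; w11]:
  w00 = 1, w01 = 1/2, w10 = 0, w11 = -1/2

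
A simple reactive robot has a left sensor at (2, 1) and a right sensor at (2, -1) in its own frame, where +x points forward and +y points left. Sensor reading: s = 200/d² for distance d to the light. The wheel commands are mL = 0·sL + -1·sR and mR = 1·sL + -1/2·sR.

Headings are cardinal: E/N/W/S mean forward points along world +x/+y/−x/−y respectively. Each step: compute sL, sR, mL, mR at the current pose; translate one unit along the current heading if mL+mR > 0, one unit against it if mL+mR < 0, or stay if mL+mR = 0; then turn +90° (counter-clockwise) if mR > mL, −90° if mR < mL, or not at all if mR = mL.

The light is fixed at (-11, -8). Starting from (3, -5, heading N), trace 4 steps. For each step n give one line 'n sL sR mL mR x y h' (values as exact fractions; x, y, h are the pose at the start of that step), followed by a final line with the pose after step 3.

n=0: pose=(3,-5,N); sL=100/97, sR=4/5; mL=-4/5, mR=306/485; mL+mR=-82/485 → advance -1; mR−mL=694/485 → turn +1·90°
n=1: pose=(3,-6,W); sL=40/29, sR=200/153; mL=-200/153, mR=3220/4437; mL+mR=-860/1479 → advance -1; mR−mL=9020/4437 → turn +1·90°
n=2: pose=(4,-6,S); sL=25/32, sR=50/49; mL=-50/49, mR=425/1568; mL+mR=-1175/1568 → advance -1; mR−mL=2025/1568 → turn +1·90°
n=3: pose=(4,-5,E); sL=40/61, sR=200/293; mL=-200/293, mR=5620/17873; mL+mR=-6580/17873 → advance -1; mR−mL=17820/17873 → turn +1·90°

0 100/97 4/5 -4/5 306/485 3 -5 N
1 40/29 200/153 -200/153 3220/4437 3 -6 W
2 25/32 50/49 -50/49 425/1568 4 -6 S
3 40/61 200/293 -200/293 5620/17873 4 -5 E
final 3 -5 N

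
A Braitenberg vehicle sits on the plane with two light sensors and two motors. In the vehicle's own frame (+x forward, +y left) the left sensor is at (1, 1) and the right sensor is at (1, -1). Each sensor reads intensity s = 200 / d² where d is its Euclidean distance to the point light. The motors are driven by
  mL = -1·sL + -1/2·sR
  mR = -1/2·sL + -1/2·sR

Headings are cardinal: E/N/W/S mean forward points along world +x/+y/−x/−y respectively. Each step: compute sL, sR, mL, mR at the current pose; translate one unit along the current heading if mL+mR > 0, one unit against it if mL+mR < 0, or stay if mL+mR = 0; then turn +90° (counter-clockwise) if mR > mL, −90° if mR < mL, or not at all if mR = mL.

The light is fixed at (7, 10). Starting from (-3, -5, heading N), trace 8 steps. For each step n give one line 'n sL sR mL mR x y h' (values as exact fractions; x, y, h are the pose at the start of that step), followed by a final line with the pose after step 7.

0 200/317 200/277 -87100/87809 -59400/87809 -3 -5 N
1 20/41 100/173 -5510/7093 -3780/7093 -3 -6 W
2 200/353 200/389 -113100/137317 -74200/137317 -2 -6 S
3 10/13 5/8 -225/208 -145/208 -2 -5 E
4 200/317 200/277 -87100/87809 -59400/87809 -3 -5 N
5 20/41 100/173 -5510/7093 -3780/7093 -3 -6 W
6 200/353 200/389 -113100/137317 -74200/137317 -2 -6 S
7 10/13 5/8 -225/208 -145/208 -2 -5 E
final -3 -5 N

n=0: pose=(-3,-5,N); sL=200/317, sR=200/277; mL=-87100/87809, mR=-59400/87809; mL+mR=-146500/87809 → advance -1; mR−mL=100/317 → turn +1·90°
n=1: pose=(-3,-6,W); sL=20/41, sR=100/173; mL=-5510/7093, mR=-3780/7093; mL+mR=-9290/7093 → advance -1; mR−mL=10/41 → turn +1·90°
n=2: pose=(-2,-6,S); sL=200/353, sR=200/389; mL=-113100/137317, mR=-74200/137317; mL+mR=-187300/137317 → advance -1; mR−mL=100/353 → turn +1·90°
n=3: pose=(-2,-5,E); sL=10/13, sR=5/8; mL=-225/208, mR=-145/208; mL+mR=-185/104 → advance -1; mR−mL=5/13 → turn +1·90°
n=4: pose=(-3,-5,N); sL=200/317, sR=200/277; mL=-87100/87809, mR=-59400/87809; mL+mR=-146500/87809 → advance -1; mR−mL=100/317 → turn +1·90°
n=5: pose=(-3,-6,W); sL=20/41, sR=100/173; mL=-5510/7093, mR=-3780/7093; mL+mR=-9290/7093 → advance -1; mR−mL=10/41 → turn +1·90°
n=6: pose=(-2,-6,S); sL=200/353, sR=200/389; mL=-113100/137317, mR=-74200/137317; mL+mR=-187300/137317 → advance -1; mR−mL=100/353 → turn +1·90°
n=7: pose=(-2,-5,E); sL=10/13, sR=5/8; mL=-225/208, mR=-145/208; mL+mR=-185/104 → advance -1; mR−mL=5/13 → turn +1·90°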